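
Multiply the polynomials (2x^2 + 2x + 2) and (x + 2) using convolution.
Ascending coefficients: a = [2, 2, 2], b = [2, 1]. c[0] = 2×2 = 4; c[1] = 2×1 + 2×2 = 6; c[2] = 2×1 + 2×2 = 6; c[3] = 2×1 = 2. Result coefficients: [4, 6, 6, 2] → 2x^3 + 6x^2 + 6x + 4

2x^3 + 6x^2 + 6x + 4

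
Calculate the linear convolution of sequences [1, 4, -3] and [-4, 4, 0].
y[0] = 1×-4 = -4; y[1] = 1×4 + 4×-4 = -12; y[2] = 1×0 + 4×4 + -3×-4 = 28; y[3] = 4×0 + -3×4 = -12; y[4] = -3×0 = 0

[-4, -12, 28, -12, 0]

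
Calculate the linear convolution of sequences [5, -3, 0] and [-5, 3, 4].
y[0] = 5×-5 = -25; y[1] = 5×3 + -3×-5 = 30; y[2] = 5×4 + -3×3 + 0×-5 = 11; y[3] = -3×4 + 0×3 = -12; y[4] = 0×4 = 0

[-25, 30, 11, -12, 0]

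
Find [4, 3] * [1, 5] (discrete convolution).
y[0] = 4×1 = 4; y[1] = 4×5 + 3×1 = 23; y[2] = 3×5 = 15

[4, 23, 15]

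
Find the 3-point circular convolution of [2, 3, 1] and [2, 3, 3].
Use y[k] = Σ_j u[j]·v[(k-j) mod 3]. y[0] = 2×2 + 3×3 + 1×3 = 16; y[1] = 2×3 + 3×2 + 1×3 = 15; y[2] = 2×3 + 3×3 + 1×2 = 17. Result: [16, 15, 17]

[16, 15, 17]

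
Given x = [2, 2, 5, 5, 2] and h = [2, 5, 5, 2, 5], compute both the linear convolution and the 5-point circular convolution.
Linear: y_lin[0] = 2×2 = 4; y_lin[1] = 2×5 + 2×2 = 14; y_lin[2] = 2×5 + 2×5 + 5×2 = 30; y_lin[3] = 2×2 + 2×5 + 5×5 + 5×2 = 49; y_lin[4] = 2×5 + 2×2 + 5×5 + 5×5 + 2×2 = 68; y_lin[5] = 2×5 + 5×2 + 5×5 + 2×5 = 55; y_lin[6] = 5×5 + 5×2 + 2×5 = 45; y_lin[7] = 5×5 + 2×2 = 29; y_lin[8] = 2×5 = 10 → [4, 14, 30, 49, 68, 55, 45, 29, 10]. Circular (length 5): y[0] = 2×2 + 2×5 + 5×2 + 5×5 + 2×5 = 59; y[1] = 2×5 + 2×2 + 5×5 + 5×2 + 2×5 = 59; y[2] = 2×5 + 2×5 + 5×2 + 5×5 + 2×2 = 59; y[3] = 2×2 + 2×5 + 5×5 + 5×2 + 2×5 = 59; y[4] = 2×5 + 2×2 + 5×5 + 5×5 + 2×2 = 68 → [59, 59, 59, 59, 68]

Linear: [4, 14, 30, 49, 68, 55, 45, 29, 10], Circular: [59, 59, 59, 59, 68]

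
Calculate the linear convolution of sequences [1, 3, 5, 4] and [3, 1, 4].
y[0] = 1×3 = 3; y[1] = 1×1 + 3×3 = 10; y[2] = 1×4 + 3×1 + 5×3 = 22; y[3] = 3×4 + 5×1 + 4×3 = 29; y[4] = 5×4 + 4×1 = 24; y[5] = 4×4 = 16

[3, 10, 22, 29, 24, 16]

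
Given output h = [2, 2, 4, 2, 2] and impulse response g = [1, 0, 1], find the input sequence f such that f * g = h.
Deconvolve h=[2, 2, 4, 2, 2] by g=[1, 0, 1]. Since g[0]=1, solve forward: f[0] = h[0] / 1 = 2; f[1] = (h[1] - 2×0) / 1 = 2; f[2] = (h[2] - 2×0 - 2×1) / 1 = 2. So f = [2, 2, 2]. Check by forward convolution: h[0] = 2×1 = 2; h[1] = 2×0 + 2×1 = 2; h[2] = 2×1 + 2×0 + 2×1 = 4; h[3] = 2×1 + 2×0 = 2; h[4] = 2×1 = 2

[2, 2, 2]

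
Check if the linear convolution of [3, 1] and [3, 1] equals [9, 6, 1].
Recompute linear convolution of [3, 1] and [3, 1]: y[0] = 3×3 = 9; y[1] = 3×1 + 1×3 = 6; y[2] = 1×1 = 1 → [9, 6, 1]. Given [9, 6, 1] matches, so answer: Yes

Yes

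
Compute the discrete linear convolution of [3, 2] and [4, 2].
y[0] = 3×4 = 12; y[1] = 3×2 + 2×4 = 14; y[2] = 2×2 = 4

[12, 14, 4]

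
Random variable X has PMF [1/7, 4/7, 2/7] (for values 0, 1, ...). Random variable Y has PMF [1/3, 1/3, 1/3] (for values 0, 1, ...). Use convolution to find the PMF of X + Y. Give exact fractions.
P(X+Y=k) = Σ_i P(X=i)·P(Y=k-i) — a convolution of [1/7, 4/7, 2/7] and [1/3, 1/3, 1/3]. P(X+Y=0) = (1/7)×(1/3) = 1/21; P(X+Y=1) = (1/7)×(1/3) + (4/7)×(1/3) = 1/21 + 4/21 = 5/21; P(X+Y=2) = (1/7)×(1/3) + (4/7)×(1/3) + (2/7)×(1/3) = 1/21 + 4/21 + 2/21 = 1/3; P(X+Y=3) = (4/7)×(1/3) + (2/7)×(1/3) = 4/21 + 2/21 = 2/7; P(X+Y=4) = (2/7)×(1/3) = 2/21. PMF: [1/21, 5/21, 1/3, 2/7, 2/21] (sums to 1 ✓)

[1/21, 5/21, 1/3, 2/7, 2/21]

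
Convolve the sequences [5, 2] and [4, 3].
y[0] = 5×4 = 20; y[1] = 5×3 + 2×4 = 23; y[2] = 2×3 = 6

[20, 23, 6]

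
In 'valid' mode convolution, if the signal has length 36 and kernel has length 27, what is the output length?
'Valid' mode counts only positions where the kernel fully overlaps the signal: m - n + 1 = 36 - 27 + 1 = 10

10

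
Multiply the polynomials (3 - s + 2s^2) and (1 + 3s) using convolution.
Ascending coefficients: a = [3, -1, 2], b = [1, 3]. c[0] = 3×1 = 3; c[1] = 3×3 + -1×1 = 8; c[2] = -1×3 + 2×1 = -1; c[3] = 2×3 = 6. Result coefficients: [3, 8, -1, 6] → 3 + 8s - s^2 + 6s^3

3 + 8s - s^2 + 6s^3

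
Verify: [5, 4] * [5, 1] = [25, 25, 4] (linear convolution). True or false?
Recompute linear convolution of [5, 4] and [5, 1]: y[0] = 5×5 = 25; y[1] = 5×1 + 4×5 = 25; y[2] = 4×1 = 4 → [25, 25, 4]. Given [25, 25, 4] matches, so answer: Yes

Yes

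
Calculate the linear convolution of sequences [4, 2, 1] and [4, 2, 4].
y[0] = 4×4 = 16; y[1] = 4×2 + 2×4 = 16; y[2] = 4×4 + 2×2 + 1×4 = 24; y[3] = 2×4 + 1×2 = 10; y[4] = 1×4 = 4

[16, 16, 24, 10, 4]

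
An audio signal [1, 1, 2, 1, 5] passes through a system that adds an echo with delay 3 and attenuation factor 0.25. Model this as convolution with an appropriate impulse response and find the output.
Direct-path + delayed-attenuated-path model → impulse response h = [1, 0, 0, 0.25] (1 at lag 0, 0.25 at lag 3). Output y[n] = x[n] + 0.25·x[n - 3] (with x[n] = 0 outside 0..4): y[0] = 1 + 0.25×0 = 1; y[1] = 1 + 0.25×0 = 1; y[2] = 2 + 0.25×0 = 2; y[3] = 1 + 0.25×1 = 1.25; y[4] = 5 + 0.25×1 = 5.25; y[5] = 0 + 0.25×2 = 0.5; y[6] = 0 + 0.25×1 = 0.25; y[7] = 0 + 0.25×5 = 1.25. So y = [1, 1, 2, 1.25, 5.25, 0.5, 0.25, 1.25]

[1, 1, 2, 1.25, 5.25, 0.5, 0.25, 1.25]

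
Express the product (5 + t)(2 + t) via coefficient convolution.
Ascending coefficients: a = [5, 1], b = [2, 1]. c[0] = 5×2 = 10; c[1] = 5×1 + 1×2 = 7; c[2] = 1×1 = 1. Result coefficients: [10, 7, 1] → 10 + 7t + t^2

10 + 7t + t^2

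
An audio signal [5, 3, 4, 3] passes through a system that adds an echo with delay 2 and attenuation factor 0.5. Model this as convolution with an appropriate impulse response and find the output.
Direct-path + delayed-attenuated-path model → impulse response h = [1, 0, 0.5] (1 at lag 0, 0.5 at lag 2). Output y[n] = x[n] + 0.5·x[n - 2] (with x[n] = 0 outside 0..3): y[0] = 5 + 0.5×0 = 5; y[1] = 3 + 0.5×0 = 3; y[2] = 4 + 0.5×5 = 6.5; y[3] = 3 + 0.5×3 = 4.5; y[4] = 0 + 0.5×4 = 2.0; y[5] = 0 + 0.5×3 = 1.5. So y = [5, 3, 6.5, 4.5, 2.0, 1.5]

[5, 3, 6.5, 4.5, 2.0, 1.5]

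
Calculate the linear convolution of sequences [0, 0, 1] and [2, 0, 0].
y[0] = 0×2 = 0; y[1] = 0×0 + 0×2 = 0; y[2] = 0×0 + 0×0 + 1×2 = 2; y[3] = 0×0 + 1×0 = 0; y[4] = 1×0 = 0

[0, 0, 2, 0, 0]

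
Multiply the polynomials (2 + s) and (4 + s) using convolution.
Ascending coefficients: a = [2, 1], b = [4, 1]. c[0] = 2×4 = 8; c[1] = 2×1 + 1×4 = 6; c[2] = 1×1 = 1. Result coefficients: [8, 6, 1] → 8 + 6s + s^2

8 + 6s + s^2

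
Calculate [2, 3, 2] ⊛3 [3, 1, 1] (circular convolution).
Use y[k] = Σ_j u[j]·v[(k-j) mod 3]. y[0] = 2×3 + 3×1 + 2×1 = 11; y[1] = 2×1 + 3×3 + 2×1 = 13; y[2] = 2×1 + 3×1 + 2×3 = 11. Result: [11, 13, 11]

[11, 13, 11]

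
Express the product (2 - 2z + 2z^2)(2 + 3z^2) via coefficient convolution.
Ascending coefficients: a = [2, -2, 2], b = [2, 0, 3]. c[0] = 2×2 = 4; c[1] = 2×0 + -2×2 = -4; c[2] = 2×3 + -2×0 + 2×2 = 10; c[3] = -2×3 + 2×0 = -6; c[4] = 2×3 = 6. Result coefficients: [4, -4, 10, -6, 6] → 4 - 4z + 10z^2 - 6z^3 + 6z^4

4 - 4z + 10z^2 - 6z^3 + 6z^4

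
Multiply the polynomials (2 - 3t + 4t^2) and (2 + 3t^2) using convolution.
Ascending coefficients: a = [2, -3, 4], b = [2, 0, 3]. c[0] = 2×2 = 4; c[1] = 2×0 + -3×2 = -6; c[2] = 2×3 + -3×0 + 4×2 = 14; c[3] = -3×3 + 4×0 = -9; c[4] = 4×3 = 12. Result coefficients: [4, -6, 14, -9, 12] → 4 - 6t + 14t^2 - 9t^3 + 12t^4

4 - 6t + 14t^2 - 9t^3 + 12t^4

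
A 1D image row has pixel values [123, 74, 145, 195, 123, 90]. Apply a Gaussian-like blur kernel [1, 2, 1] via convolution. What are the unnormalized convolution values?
Convolve image row [123, 74, 145, 195, 123, 90] with kernel [1, 2, 1]: y[0] = 123×1 = 123; y[1] = 123×2 + 74×1 = 320; y[2] = 123×1 + 74×2 + 145×1 = 416; y[3] = 74×1 + 145×2 + 195×1 = 559; y[4] = 145×1 + 195×2 + 123×1 = 658; y[5] = 195×1 + 123×2 + 90×1 = 531; y[6] = 123×1 + 90×2 = 303; y[7] = 90×1 = 90 → [123, 320, 416, 559, 658, 531, 303, 90]. Normalization factor = sum(kernel) = 4.

[123, 320, 416, 559, 658, 531, 303, 90]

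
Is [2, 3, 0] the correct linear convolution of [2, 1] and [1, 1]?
Recompute linear convolution of [2, 1] and [1, 1]: y[0] = 2×1 = 2; y[1] = 2×1 + 1×1 = 3; y[2] = 1×1 = 1 → [2, 3, 1]. Compare to given [2, 3, 0]: they differ at index 2: given 0, correct 1, so answer: No

No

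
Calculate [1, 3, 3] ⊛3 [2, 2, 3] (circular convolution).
Use y[k] = Σ_j x[j]·h[(k-j) mod 3]. y[0] = 1×2 + 3×3 + 3×2 = 17; y[1] = 1×2 + 3×2 + 3×3 = 17; y[2] = 1×3 + 3×2 + 3×2 = 15. Result: [17, 17, 15]

[17, 17, 15]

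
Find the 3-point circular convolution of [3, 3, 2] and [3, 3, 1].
Use y[k] = Σ_j u[j]·v[(k-j) mod 3]. y[0] = 3×3 + 3×1 + 2×3 = 18; y[1] = 3×3 + 3×3 + 2×1 = 20; y[2] = 3×1 + 3×3 + 2×3 = 18. Result: [18, 20, 18]

[18, 20, 18]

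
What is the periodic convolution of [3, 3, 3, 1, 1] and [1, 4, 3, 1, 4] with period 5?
Use y[k] = Σ_j f[j]·g[(k-j) mod 5]. y[0] = 3×1 + 3×4 + 3×1 + 1×3 + 1×4 = 25; y[1] = 3×4 + 3×1 + 3×4 + 1×1 + 1×3 = 31; y[2] = 3×3 + 3×4 + 3×1 + 1×4 + 1×1 = 29; y[3] = 3×1 + 3×3 + 3×4 + 1×1 + 1×4 = 29; y[4] = 3×4 + 3×1 + 3×3 + 1×4 + 1×1 = 29. Result: [25, 31, 29, 29, 29]

[25, 31, 29, 29, 29]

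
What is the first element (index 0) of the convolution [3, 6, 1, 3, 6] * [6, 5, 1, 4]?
Use y[k] = Σ_i a[i]·b[k-i] at k=0. y[0] = 3×6 = 18

18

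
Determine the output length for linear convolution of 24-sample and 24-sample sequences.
Linear/full convolution length: m + n - 1 = 24 + 24 - 1 = 47

47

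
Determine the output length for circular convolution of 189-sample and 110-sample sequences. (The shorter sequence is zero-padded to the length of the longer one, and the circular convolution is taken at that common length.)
Circular convolution (zero-padding the shorter input) has length max(m, n) = max(189, 110) = 189

189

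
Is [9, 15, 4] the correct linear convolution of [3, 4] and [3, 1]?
Recompute linear convolution of [3, 4] and [3, 1]: y[0] = 3×3 = 9; y[1] = 3×1 + 4×3 = 15; y[2] = 4×1 = 4 → [9, 15, 4]. Given [9, 15, 4] matches, so answer: Yes

Yes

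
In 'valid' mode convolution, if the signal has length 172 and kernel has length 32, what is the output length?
'Valid' mode counts only positions where the kernel fully overlaps the signal: m - n + 1 = 172 - 32 + 1 = 141

141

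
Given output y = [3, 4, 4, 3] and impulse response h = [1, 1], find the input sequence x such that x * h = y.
Deconvolve y=[3, 4, 4, 3] by h=[1, 1]. Since h[0]=1, solve forward: x[0] = y[0] / 1 = 3; x[1] = (y[1] - 3×1) / 1 = 1; x[2] = (y[2] - 1×1) / 1 = 3. So x = [3, 1, 3]. Check by forward convolution: y[0] = 3×1 = 3; y[1] = 3×1 + 1×1 = 4; y[2] = 1×1 + 3×1 = 4; y[3] = 3×1 = 3

[3, 1, 3]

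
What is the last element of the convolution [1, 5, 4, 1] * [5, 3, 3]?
Use y[k] = Σ_i a[i]·b[k-i] at k=5. y[5] = 1×3 = 3

3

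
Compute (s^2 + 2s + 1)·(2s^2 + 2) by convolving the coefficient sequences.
Ascending coefficients: a = [1, 2, 1], b = [2, 0, 2]. c[0] = 1×2 = 2; c[1] = 1×0 + 2×2 = 4; c[2] = 1×2 + 2×0 + 1×2 = 4; c[3] = 2×2 + 1×0 = 4; c[4] = 1×2 = 2. Result coefficients: [2, 4, 4, 4, 2] → 2s^4 + 4s^3 + 4s^2 + 4s + 2

2s^4 + 4s^3 + 4s^2 + 4s + 2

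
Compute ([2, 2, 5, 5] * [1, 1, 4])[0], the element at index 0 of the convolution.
Use y[k] = Σ_i a[i]·b[k-i] at k=0. y[0] = 2×1 = 2

2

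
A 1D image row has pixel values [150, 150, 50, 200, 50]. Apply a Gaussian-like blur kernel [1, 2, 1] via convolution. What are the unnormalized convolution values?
Convolve image row [150, 150, 50, 200, 50] with kernel [1, 2, 1]: y[0] = 150×1 = 150; y[1] = 150×2 + 150×1 = 450; y[2] = 150×1 + 150×2 + 50×1 = 500; y[3] = 150×1 + 50×2 + 200×1 = 450; y[4] = 50×1 + 200×2 + 50×1 = 500; y[5] = 200×1 + 50×2 = 300; y[6] = 50×1 = 50 → [150, 450, 500, 450, 500, 300, 50]. Normalization factor = sum(kernel) = 4.

[150, 450, 500, 450, 500, 300, 50]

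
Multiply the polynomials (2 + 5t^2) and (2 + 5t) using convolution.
Ascending coefficients: a = [2, 0, 5], b = [2, 5]. c[0] = 2×2 = 4; c[1] = 2×5 + 0×2 = 10; c[2] = 0×5 + 5×2 = 10; c[3] = 5×5 = 25. Result coefficients: [4, 10, 10, 25] → 4 + 10t + 10t^2 + 25t^3

4 + 10t + 10t^2 + 25t^3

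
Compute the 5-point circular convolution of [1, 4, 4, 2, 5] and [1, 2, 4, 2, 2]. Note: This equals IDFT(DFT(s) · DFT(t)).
Either evaluate y[k] = Σ_j s[j]·t[(k-j) mod 5] directly, or use IDFT(DFT(s) · DFT(t)). y[0] = 1×1 + 4×2 + 4×2 + 2×4 + 5×2 = 35; y[1] = 1×2 + 4×1 + 4×2 + 2×2 + 5×4 = 38; y[2] = 1×4 + 4×2 + 4×1 + 2×2 + 5×2 = 30; y[3] = 1×2 + 4×4 + 4×2 + 2×1 + 5×2 = 38; y[4] = 1×2 + 4×2 + 4×4 + 2×2 + 5×1 = 35. Result: [35, 38, 30, 38, 35]

[35, 38, 30, 38, 35]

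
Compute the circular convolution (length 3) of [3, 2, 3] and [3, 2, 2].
Use y[k] = Σ_j s[j]·t[(k-j) mod 3]. y[0] = 3×3 + 2×2 + 3×2 = 19; y[1] = 3×2 + 2×3 + 3×2 = 18; y[2] = 3×2 + 2×2 + 3×3 = 19. Result: [19, 18, 19]

[19, 18, 19]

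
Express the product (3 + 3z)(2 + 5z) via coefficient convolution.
Ascending coefficients: a = [3, 3], b = [2, 5]. c[0] = 3×2 = 6; c[1] = 3×5 + 3×2 = 21; c[2] = 3×5 = 15. Result coefficients: [6, 21, 15] → 6 + 21z + 15z^2

6 + 21z + 15z^2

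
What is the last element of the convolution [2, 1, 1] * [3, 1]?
Use y[k] = Σ_i a[i]·b[k-i] at k=3. y[3] = 1×1 = 1

1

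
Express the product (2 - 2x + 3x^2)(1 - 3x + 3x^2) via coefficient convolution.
Ascending coefficients: a = [2, -2, 3], b = [1, -3, 3]. c[0] = 2×1 = 2; c[1] = 2×-3 + -2×1 = -8; c[2] = 2×3 + -2×-3 + 3×1 = 15; c[3] = -2×3 + 3×-3 = -15; c[4] = 3×3 = 9. Result coefficients: [2, -8, 15, -15, 9] → 2 - 8x + 15x^2 - 15x^3 + 9x^4

2 - 8x + 15x^2 - 15x^3 + 9x^4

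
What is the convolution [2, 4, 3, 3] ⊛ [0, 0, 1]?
y[0] = 2×0 = 0; y[1] = 2×0 + 4×0 = 0; y[2] = 2×1 + 4×0 + 3×0 = 2; y[3] = 4×1 + 3×0 + 3×0 = 4; y[4] = 3×1 + 3×0 = 3; y[5] = 3×1 = 3

[0, 0, 2, 4, 3, 3]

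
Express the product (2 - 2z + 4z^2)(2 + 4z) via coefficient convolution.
Ascending coefficients: a = [2, -2, 4], b = [2, 4]. c[0] = 2×2 = 4; c[1] = 2×4 + -2×2 = 4; c[2] = -2×4 + 4×2 = 0; c[3] = 4×4 = 16. Result coefficients: [4, 4, 0, 16] → 4 + 4z + 16z^3

4 + 4z + 16z^3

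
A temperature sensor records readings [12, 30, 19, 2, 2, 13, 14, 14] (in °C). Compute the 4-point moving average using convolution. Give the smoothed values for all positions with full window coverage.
4-point moving average kernel = [1, 1, 1, 1]. Apply in 'valid' mode (full window coverage): avg[0] = (12 + 30 + 19 + 2) / 4 = 15.75; avg[1] = (30 + 19 + 2 + 2) / 4 = 13.25; avg[2] = (19 + 2 + 2 + 13) / 4 = 9.0; avg[3] = (2 + 2 + 13 + 14) / 4 = 7.75; avg[4] = (2 + 13 + 14 + 14) / 4 = 10.75. Smoothed values: [15.75, 13.25, 9.0, 7.75, 10.75]

[15.75, 13.25, 9.0, 7.75, 10.75]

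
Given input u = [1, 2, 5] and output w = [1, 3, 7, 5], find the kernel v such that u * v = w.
Output length 4 = len(u) + len(v) - 1 ⇒ len(v) = 2. Solve v forward using v[k] = (w[k] - Σ_{i≥1} u[i]·v[k-i]) / u[0]: v[0] = w[0] / u[0] = 1 / 1 = 1; v[1] = (w[1] - 2×1) / u[0] = (3 - 2×1) / 1 = 1. So v = [1, 1]. Forward-check [1, 2, 5] * [1, 1]: w[0] = 1×1 = 1; w[1] = 1×1 + 2×1 = 3; w[2] = 2×1 + 5×1 = 7; w[3] = 5×1 = 5 → [1, 3, 7, 5] ✓

[1, 1]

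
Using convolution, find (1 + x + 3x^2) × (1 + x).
Ascending coefficients: a = [1, 1, 3], b = [1, 1]. c[0] = 1×1 = 1; c[1] = 1×1 + 1×1 = 2; c[2] = 1×1 + 3×1 = 4; c[3] = 3×1 = 3. Result coefficients: [1, 2, 4, 3] → 1 + 2x + 4x^2 + 3x^3

1 + 2x + 4x^2 + 3x^3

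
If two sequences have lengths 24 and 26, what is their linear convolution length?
Linear/full convolution length: m + n - 1 = 24 + 26 - 1 = 49

49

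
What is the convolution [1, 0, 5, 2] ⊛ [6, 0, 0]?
y[0] = 1×6 = 6; y[1] = 1×0 + 0×6 = 0; y[2] = 1×0 + 0×0 + 5×6 = 30; y[3] = 0×0 + 5×0 + 2×6 = 12; y[4] = 5×0 + 2×0 = 0; y[5] = 2×0 = 0

[6, 0, 30, 12, 0, 0]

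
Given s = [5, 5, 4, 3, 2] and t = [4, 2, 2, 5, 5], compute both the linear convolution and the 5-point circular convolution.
Linear: y_lin[0] = 5×4 = 20; y_lin[1] = 5×2 + 5×4 = 30; y_lin[2] = 5×2 + 5×2 + 4×4 = 36; y_lin[3] = 5×5 + 5×2 + 4×2 + 3×4 = 55; y_lin[4] = 5×5 + 5×5 + 4×2 + 3×2 + 2×4 = 72; y_lin[5] = 5×5 + 4×5 + 3×2 + 2×2 = 55; y_lin[6] = 4×5 + 3×5 + 2×2 = 39; y_lin[7] = 3×5 + 2×5 = 25; y_lin[8] = 2×5 = 10 → [20, 30, 36, 55, 72, 55, 39, 25, 10]. Circular (length 5): y[0] = 5×4 + 5×5 + 4×5 + 3×2 + 2×2 = 75; y[1] = 5×2 + 5×4 + 4×5 + 3×5 + 2×2 = 69; y[2] = 5×2 + 5×2 + 4×4 + 3×5 + 2×5 = 61; y[3] = 5×5 + 5×2 + 4×2 + 3×4 + 2×5 = 65; y[4] = 5×5 + 5×5 + 4×2 + 3×2 + 2×4 = 72 → [75, 69, 61, 65, 72]

Linear: [20, 30, 36, 55, 72, 55, 39, 25, 10], Circular: [75, 69, 61, 65, 72]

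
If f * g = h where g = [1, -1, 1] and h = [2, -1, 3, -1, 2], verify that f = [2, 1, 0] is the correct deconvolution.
Forward-compute [2, 1, 0] * [1, -1, 1]: h[0] = 2×1 = 2; h[1] = 2×-1 + 1×1 = -1; h[2] = 2×1 + 1×-1 + 0×1 = 1; h[3] = 1×1 + 0×-1 = 1; h[4] = 0×1 = 0 → [2, -1, 1, 1, 0]. Does not match given h = [2, -1, 3, -1, 2].

Not verified. [2, 1, 0] * [1, -1, 1] = [2, -1, 1, 1, 0], which differs from [2, -1, 3, -1, 2] at index 2.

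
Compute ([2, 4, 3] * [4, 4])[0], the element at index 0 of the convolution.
Use y[k] = Σ_i a[i]·b[k-i] at k=0. y[0] = 2×4 = 8

8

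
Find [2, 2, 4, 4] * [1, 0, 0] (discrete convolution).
y[0] = 2×1 = 2; y[1] = 2×0 + 2×1 = 2; y[2] = 2×0 + 2×0 + 4×1 = 4; y[3] = 2×0 + 4×0 + 4×1 = 4; y[4] = 4×0 + 4×0 = 0; y[5] = 4×0 = 0

[2, 2, 4, 4, 0, 0]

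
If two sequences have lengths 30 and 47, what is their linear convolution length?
Linear/full convolution length: m + n - 1 = 30 + 47 - 1 = 76

76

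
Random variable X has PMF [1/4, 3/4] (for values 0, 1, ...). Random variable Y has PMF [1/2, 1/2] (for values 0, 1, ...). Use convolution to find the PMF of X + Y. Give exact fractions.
P(X+Y=k) = Σ_i P(X=i)·P(Y=k-i) — a convolution of [1/4, 3/4] and [1/2, 1/2]. P(X+Y=0) = (1/4)×(1/2) = 1/8; P(X+Y=1) = (1/4)×(1/2) + (3/4)×(1/2) = 1/8 + 3/8 = 1/2; P(X+Y=2) = (3/4)×(1/2) = 3/8. PMF: [1/8, 1/2, 3/8] (sums to 1 ✓)

[1/8, 1/2, 3/8]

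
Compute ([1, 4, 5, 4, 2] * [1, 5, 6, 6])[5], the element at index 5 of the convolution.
Use y[k] = Σ_i a[i]·b[k-i] at k=5. y[5] = 5×6 + 4×6 + 2×5 = 64

64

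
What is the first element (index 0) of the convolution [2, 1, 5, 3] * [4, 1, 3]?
Use y[k] = Σ_i a[i]·b[k-i] at k=0. y[0] = 2×4 = 8

8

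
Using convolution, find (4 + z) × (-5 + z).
Ascending coefficients: a = [4, 1], b = [-5, 1]. c[0] = 4×-5 = -20; c[1] = 4×1 + 1×-5 = -1; c[2] = 1×1 = 1. Result coefficients: [-20, -1, 1] → -20 - z + z^2

-20 - z + z^2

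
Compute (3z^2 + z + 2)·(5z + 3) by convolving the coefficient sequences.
Ascending coefficients: a = [2, 1, 3], b = [3, 5]. c[0] = 2×3 = 6; c[1] = 2×5 + 1×3 = 13; c[2] = 1×5 + 3×3 = 14; c[3] = 3×5 = 15. Result coefficients: [6, 13, 14, 15] → 15z^3 + 14z^2 + 13z + 6

15z^3 + 14z^2 + 13z + 6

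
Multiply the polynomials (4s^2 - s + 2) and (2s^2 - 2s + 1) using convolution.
Ascending coefficients: a = [2, -1, 4], b = [1, -2, 2]. c[0] = 2×1 = 2; c[1] = 2×-2 + -1×1 = -5; c[2] = 2×2 + -1×-2 + 4×1 = 10; c[3] = -1×2 + 4×-2 = -10; c[4] = 4×2 = 8. Result coefficients: [2, -5, 10, -10, 8] → 8s^4 - 10s^3 + 10s^2 - 5s + 2

8s^4 - 10s^3 + 10s^2 - 5s + 2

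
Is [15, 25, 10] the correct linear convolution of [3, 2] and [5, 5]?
Recompute linear convolution of [3, 2] and [5, 5]: y[0] = 3×5 = 15; y[1] = 3×5 + 2×5 = 25; y[2] = 2×5 = 10 → [15, 25, 10]. Given [15, 25, 10] matches, so answer: Yes

Yes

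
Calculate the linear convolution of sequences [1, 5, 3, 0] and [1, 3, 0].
y[0] = 1×1 = 1; y[1] = 1×3 + 5×1 = 8; y[2] = 1×0 + 5×3 + 3×1 = 18; y[3] = 5×0 + 3×3 + 0×1 = 9; y[4] = 3×0 + 0×3 = 0; y[5] = 0×0 = 0

[1, 8, 18, 9, 0, 0]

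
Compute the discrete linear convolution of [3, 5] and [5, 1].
y[0] = 3×5 = 15; y[1] = 3×1 + 5×5 = 28; y[2] = 5×1 = 5

[15, 28, 5]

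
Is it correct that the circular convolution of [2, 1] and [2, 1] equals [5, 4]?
Recompute circular convolution of [2, 1] and [2, 1]: y[0] = 2×2 + 1×1 = 5; y[1] = 2×1 + 1×2 = 4 → [5, 4]. Given [5, 4] matches, so answer: Yes

Yes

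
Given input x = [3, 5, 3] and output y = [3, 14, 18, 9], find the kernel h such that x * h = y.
Output length 4 = len(x) + len(h) - 1 ⇒ len(h) = 2. Solve h forward using h[k] = (y[k] - Σ_{i≥1} x[i]·h[k-i]) / x[0]: h[0] = y[0] / x[0] = 3 / 3 = 1; h[1] = (y[1] - 5×1) / x[0] = (14 - 5×1) / 3 = 3. So h = [1, 3]. Forward-check [3, 5, 3] * [1, 3]: y[0] = 3×1 = 3; y[1] = 3×3 + 5×1 = 14; y[2] = 5×3 + 3×1 = 18; y[3] = 3×3 = 9 → [3, 14, 18, 9] ✓

[1, 3]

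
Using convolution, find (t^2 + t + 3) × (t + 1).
Ascending coefficients: a = [3, 1, 1], b = [1, 1]. c[0] = 3×1 = 3; c[1] = 3×1 + 1×1 = 4; c[2] = 1×1 + 1×1 = 2; c[3] = 1×1 = 1. Result coefficients: [3, 4, 2, 1] → t^3 + 2t^2 + 4t + 3

t^3 + 2t^2 + 4t + 3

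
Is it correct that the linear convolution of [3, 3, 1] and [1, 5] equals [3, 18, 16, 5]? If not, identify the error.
Recompute linear convolution of [3, 3, 1] and [1, 5]: y[0] = 3×1 = 3; y[1] = 3×5 + 3×1 = 18; y[2] = 3×5 + 1×1 = 16; y[3] = 1×5 = 5 → [3, 18, 16, 5]. Given [3, 18, 16, 5] matches, so answer: Yes

Yes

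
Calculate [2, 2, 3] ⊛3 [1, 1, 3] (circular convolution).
Use y[k] = Σ_j x[j]·h[(k-j) mod 3]. y[0] = 2×1 + 2×3 + 3×1 = 11; y[1] = 2×1 + 2×1 + 3×3 = 13; y[2] = 2×3 + 2×1 + 3×1 = 11. Result: [11, 13, 11]

[11, 13, 11]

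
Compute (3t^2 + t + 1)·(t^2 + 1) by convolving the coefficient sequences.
Ascending coefficients: a = [1, 1, 3], b = [1, 0, 1]. c[0] = 1×1 = 1; c[1] = 1×0 + 1×1 = 1; c[2] = 1×1 + 1×0 + 3×1 = 4; c[3] = 1×1 + 3×0 = 1; c[4] = 3×1 = 3. Result coefficients: [1, 1, 4, 1, 3] → 3t^4 + t^3 + 4t^2 + t + 1

3t^4 + t^3 + 4t^2 + t + 1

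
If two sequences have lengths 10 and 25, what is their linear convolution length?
Linear/full convolution length: m + n - 1 = 10 + 25 - 1 = 34

34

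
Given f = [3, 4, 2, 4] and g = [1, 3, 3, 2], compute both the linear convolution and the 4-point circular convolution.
Linear: y_lin[0] = 3×1 = 3; y_lin[1] = 3×3 + 4×1 = 13; y_lin[2] = 3×3 + 4×3 + 2×1 = 23; y_lin[3] = 3×2 + 4×3 + 2×3 + 4×1 = 28; y_lin[4] = 4×2 + 2×3 + 4×3 = 26; y_lin[5] = 2×2 + 4×3 = 16; y_lin[6] = 4×2 = 8 → [3, 13, 23, 28, 26, 16, 8]. Circular (length 4): y[0] = 3×1 + 4×2 + 2×3 + 4×3 = 29; y[1] = 3×3 + 4×1 + 2×2 + 4×3 = 29; y[2] = 3×3 + 4×3 + 2×1 + 4×2 = 31; y[3] = 3×2 + 4×3 + 2×3 + 4×1 = 28 → [29, 29, 31, 28]

Linear: [3, 13, 23, 28, 26, 16, 8], Circular: [29, 29, 31, 28]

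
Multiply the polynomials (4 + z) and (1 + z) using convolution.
Ascending coefficients: a = [4, 1], b = [1, 1]. c[0] = 4×1 = 4; c[1] = 4×1 + 1×1 = 5; c[2] = 1×1 = 1. Result coefficients: [4, 5, 1] → 4 + 5z + z^2

4 + 5z + z^2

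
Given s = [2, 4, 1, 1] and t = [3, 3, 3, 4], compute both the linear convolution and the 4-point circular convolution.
Linear: y_lin[0] = 2×3 = 6; y_lin[1] = 2×3 + 4×3 = 18; y_lin[2] = 2×3 + 4×3 + 1×3 = 21; y_lin[3] = 2×4 + 4×3 + 1×3 + 1×3 = 26; y_lin[4] = 4×4 + 1×3 + 1×3 = 22; y_lin[5] = 1×4 + 1×3 = 7; y_lin[6] = 1×4 = 4 → [6, 18, 21, 26, 22, 7, 4]. Circular (length 4): y[0] = 2×3 + 4×4 + 1×3 + 1×3 = 28; y[1] = 2×3 + 4×3 + 1×4 + 1×3 = 25; y[2] = 2×3 + 4×3 + 1×3 + 1×4 = 25; y[3] = 2×4 + 4×3 + 1×3 + 1×3 = 26 → [28, 25, 25, 26]

Linear: [6, 18, 21, 26, 22, 7, 4], Circular: [28, 25, 25, 26]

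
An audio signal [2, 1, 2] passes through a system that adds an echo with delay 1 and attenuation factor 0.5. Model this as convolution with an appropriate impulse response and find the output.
Direct-path + delayed-attenuated-path model → impulse response h = [1, 0.5] (1 at lag 0, 0.5 at lag 1). Output y[n] = x[n] + 0.5·x[n - 1] (with x[n] = 0 outside 0..2): y[0] = 2 + 0.5×0 = 2; y[1] = 1 + 0.5×2 = 2.0; y[2] = 2 + 0.5×1 = 2.5; y[3] = 0 + 0.5×2 = 1.0. So y = [2, 2.0, 2.5, 1.0]

[2, 2.0, 2.5, 1.0]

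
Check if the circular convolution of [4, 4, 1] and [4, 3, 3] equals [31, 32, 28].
Recompute circular convolution of [4, 4, 1] and [4, 3, 3]: y[0] = 4×4 + 4×3 + 1×3 = 31; y[1] = 4×3 + 4×4 + 1×3 = 31; y[2] = 4×3 + 4×3 + 1×4 = 28 → [31, 31, 28]. Compare to given [31, 32, 28]: they differ at index 1: given 32, correct 31, so answer: No

No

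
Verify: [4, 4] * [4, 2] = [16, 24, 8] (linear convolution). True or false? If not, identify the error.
Recompute linear convolution of [4, 4] and [4, 2]: y[0] = 4×4 = 16; y[1] = 4×2 + 4×4 = 24; y[2] = 4×2 = 8 → [16, 24, 8]. Given [16, 24, 8] matches, so answer: Yes

Yes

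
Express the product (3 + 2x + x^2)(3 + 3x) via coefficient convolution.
Ascending coefficients: a = [3, 2, 1], b = [3, 3]. c[0] = 3×3 = 9; c[1] = 3×3 + 2×3 = 15; c[2] = 2×3 + 1×3 = 9; c[3] = 1×3 = 3. Result coefficients: [9, 15, 9, 3] → 9 + 15x + 9x^2 + 3x^3

9 + 15x + 9x^2 + 3x^3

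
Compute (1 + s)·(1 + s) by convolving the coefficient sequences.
Ascending coefficients: a = [1, 1], b = [1, 1]. c[0] = 1×1 = 1; c[1] = 1×1 + 1×1 = 2; c[2] = 1×1 = 1. Result coefficients: [1, 2, 1] → 1 + 2s + s^2

1 + 2s + s^2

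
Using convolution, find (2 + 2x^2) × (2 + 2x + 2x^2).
Ascending coefficients: a = [2, 0, 2], b = [2, 2, 2]. c[0] = 2×2 = 4; c[1] = 2×2 + 0×2 = 4; c[2] = 2×2 + 0×2 + 2×2 = 8; c[3] = 0×2 + 2×2 = 4; c[4] = 2×2 = 4. Result coefficients: [4, 4, 8, 4, 4] → 4 + 4x + 8x^2 + 4x^3 + 4x^4

4 + 4x + 8x^2 + 4x^3 + 4x^4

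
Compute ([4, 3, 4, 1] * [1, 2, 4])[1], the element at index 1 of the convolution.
Use y[k] = Σ_i a[i]·b[k-i] at k=1. y[1] = 4×2 + 3×1 = 11

11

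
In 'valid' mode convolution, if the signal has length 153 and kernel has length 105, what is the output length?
'Valid' mode counts only positions where the kernel fully overlaps the signal: m - n + 1 = 153 - 105 + 1 = 49

49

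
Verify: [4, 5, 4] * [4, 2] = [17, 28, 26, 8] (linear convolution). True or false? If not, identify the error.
Recompute linear convolution of [4, 5, 4] and [4, 2]: y[0] = 4×4 = 16; y[1] = 4×2 + 5×4 = 28; y[2] = 5×2 + 4×4 = 26; y[3] = 4×2 = 8 → [16, 28, 26, 8]. Compare to given [17, 28, 26, 8]: they differ at index 0: given 17, correct 16, so answer: No

No. Error at index 0: given 17, correct 16.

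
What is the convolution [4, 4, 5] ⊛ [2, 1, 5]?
y[0] = 4×2 = 8; y[1] = 4×1 + 4×2 = 12; y[2] = 4×5 + 4×1 + 5×2 = 34; y[3] = 4×5 + 5×1 = 25; y[4] = 5×5 = 25

[8, 12, 34, 25, 25]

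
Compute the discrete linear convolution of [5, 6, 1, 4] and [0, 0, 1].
y[0] = 5×0 = 0; y[1] = 5×0 + 6×0 = 0; y[2] = 5×1 + 6×0 + 1×0 = 5; y[3] = 6×1 + 1×0 + 4×0 = 6; y[4] = 1×1 + 4×0 = 1; y[5] = 4×1 = 4

[0, 0, 5, 6, 1, 4]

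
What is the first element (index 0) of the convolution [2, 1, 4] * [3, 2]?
Use y[k] = Σ_i a[i]·b[k-i] at k=0. y[0] = 2×3 = 6

6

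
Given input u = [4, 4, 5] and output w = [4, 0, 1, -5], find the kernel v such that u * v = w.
Output length 4 = len(u) + len(v) - 1 ⇒ len(v) = 2. Solve v forward using v[k] = (w[k] - Σ_{i≥1} u[i]·v[k-i]) / u[0]: v[0] = w[0] / u[0] = 4 / 4 = 1; v[1] = (w[1] - 4×1) / u[0] = (0 - 4×1) / 4 = -1. So v = [1, -1]. Forward-check [4, 4, 5] * [1, -1]: w[0] = 4×1 = 4; w[1] = 4×-1 + 4×1 = 0; w[2] = 4×-1 + 5×1 = 1; w[3] = 5×-1 = -5 → [4, 0, 1, -5] ✓

[1, -1]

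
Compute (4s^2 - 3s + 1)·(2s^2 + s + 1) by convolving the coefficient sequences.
Ascending coefficients: a = [1, -3, 4], b = [1, 1, 2]. c[0] = 1×1 = 1; c[1] = 1×1 + -3×1 = -2; c[2] = 1×2 + -3×1 + 4×1 = 3; c[3] = -3×2 + 4×1 = -2; c[4] = 4×2 = 8. Result coefficients: [1, -2, 3, -2, 8] → 8s^4 - 2s^3 + 3s^2 - 2s + 1

8s^4 - 2s^3 + 3s^2 - 2s + 1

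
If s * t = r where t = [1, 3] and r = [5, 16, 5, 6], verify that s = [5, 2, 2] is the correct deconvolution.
Forward-compute [5, 2, 2] * [1, 3]: r[0] = 5×1 = 5; r[1] = 5×3 + 2×1 = 17; r[2] = 2×3 + 2×1 = 8; r[3] = 2×3 = 6 → [5, 17, 8, 6]. Does not match given r = [5, 16, 5, 6].

Not verified. [5, 2, 2] * [1, 3] = [5, 17, 8, 6], which differs from [5, 16, 5, 6] at index 1.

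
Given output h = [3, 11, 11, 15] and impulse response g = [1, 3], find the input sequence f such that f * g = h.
Deconvolve h=[3, 11, 11, 15] by g=[1, 3]. Since g[0]=1, solve forward: f[0] = h[0] / 1 = 3; f[1] = (h[1] - 3×3) / 1 = 2; f[2] = (h[2] - 2×3) / 1 = 5. So f = [3, 2, 5]. Check by forward convolution: h[0] = 3×1 = 3; h[1] = 3×3 + 2×1 = 11; h[2] = 2×3 + 5×1 = 11; h[3] = 5×3 = 15

[3, 2, 5]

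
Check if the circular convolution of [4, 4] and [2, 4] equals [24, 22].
Recompute circular convolution of [4, 4] and [2, 4]: y[0] = 4×2 + 4×4 = 24; y[1] = 4×4 + 4×2 = 24 → [24, 24]. Compare to given [24, 22]: they differ at index 1: given 22, correct 24, so answer: No

No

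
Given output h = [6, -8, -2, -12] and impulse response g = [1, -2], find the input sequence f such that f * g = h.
Deconvolve h=[6, -8, -2, -12] by g=[1, -2]. Since g[0]=1, solve forward: f[0] = h[0] / 1 = 6; f[1] = (h[1] - 6×-2) / 1 = 4; f[2] = (h[2] - 4×-2) / 1 = 6. So f = [6, 4, 6]. Check by forward convolution: h[0] = 6×1 = 6; h[1] = 6×-2 + 4×1 = -8; h[2] = 4×-2 + 6×1 = -2; h[3] = 6×-2 = -12

[6, 4, 6]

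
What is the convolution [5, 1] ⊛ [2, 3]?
y[0] = 5×2 = 10; y[1] = 5×3 + 1×2 = 17; y[2] = 1×3 = 3

[10, 17, 3]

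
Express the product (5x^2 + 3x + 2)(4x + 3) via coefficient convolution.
Ascending coefficients: a = [2, 3, 5], b = [3, 4]. c[0] = 2×3 = 6; c[1] = 2×4 + 3×3 = 17; c[2] = 3×4 + 5×3 = 27; c[3] = 5×4 = 20. Result coefficients: [6, 17, 27, 20] → 20x^3 + 27x^2 + 17x + 6

20x^3 + 27x^2 + 17x + 6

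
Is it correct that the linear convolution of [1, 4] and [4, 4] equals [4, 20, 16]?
Recompute linear convolution of [1, 4] and [4, 4]: y[0] = 1×4 = 4; y[1] = 1×4 + 4×4 = 20; y[2] = 4×4 = 16 → [4, 20, 16]. Given [4, 20, 16] matches, so answer: Yes

Yes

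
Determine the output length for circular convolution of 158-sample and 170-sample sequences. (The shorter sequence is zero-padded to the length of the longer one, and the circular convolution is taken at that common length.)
Circular convolution (zero-padding the shorter input) has length max(m, n) = max(158, 170) = 170

170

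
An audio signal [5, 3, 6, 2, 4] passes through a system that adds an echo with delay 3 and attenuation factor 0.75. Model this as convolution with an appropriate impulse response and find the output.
Direct-path + delayed-attenuated-path model → impulse response h = [1, 0, 0, 0.75] (1 at lag 0, 0.75 at lag 3). Output y[n] = x[n] + 0.75·x[n - 3] (with x[n] = 0 outside 0..4): y[0] = 5 + 0.75×0 = 5; y[1] = 3 + 0.75×0 = 3; y[2] = 6 + 0.75×0 = 6; y[3] = 2 + 0.75×5 = 5.75; y[4] = 4 + 0.75×3 = 6.25; y[5] = 0 + 0.75×6 = 4.5; y[6] = 0 + 0.75×2 = 1.5; y[7] = 0 + 0.75×4 = 3.0. So y = [5, 3, 6, 5.75, 6.25, 4.5, 1.5, 3.0]

[5, 3, 6, 5.75, 6.25, 4.5, 1.5, 3.0]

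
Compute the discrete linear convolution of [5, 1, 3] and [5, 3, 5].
y[0] = 5×5 = 25; y[1] = 5×3 + 1×5 = 20; y[2] = 5×5 + 1×3 + 3×5 = 43; y[3] = 1×5 + 3×3 = 14; y[4] = 3×5 = 15

[25, 20, 43, 14, 15]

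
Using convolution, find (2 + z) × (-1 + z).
Ascending coefficients: a = [2, 1], b = [-1, 1]. c[0] = 2×-1 = -2; c[1] = 2×1 + 1×-1 = 1; c[2] = 1×1 = 1. Result coefficients: [-2, 1, 1] → -2 + z + z^2

-2 + z + z^2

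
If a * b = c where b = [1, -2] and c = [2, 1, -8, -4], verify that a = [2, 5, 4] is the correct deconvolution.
Forward-compute [2, 5, 4] * [1, -2]: c[0] = 2×1 = 2; c[1] = 2×-2 + 5×1 = 1; c[2] = 5×-2 + 4×1 = -6; c[3] = 4×-2 = -8 → [2, 1, -6, -8]. Does not match given c = [2, 1, -8, -4].

Not verified. [2, 5, 4] * [1, -2] = [2, 1, -6, -8], which differs from [2, 1, -8, -4] at index 2.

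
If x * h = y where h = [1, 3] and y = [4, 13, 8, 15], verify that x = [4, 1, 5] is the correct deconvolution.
Forward-compute [4, 1, 5] * [1, 3]: y[0] = 4×1 = 4; y[1] = 4×3 + 1×1 = 13; y[2] = 1×3 + 5×1 = 8; y[3] = 5×3 = 15 → [4, 13, 8, 15]. Matches given y = [4, 13, 8, 15], so verified.

Verified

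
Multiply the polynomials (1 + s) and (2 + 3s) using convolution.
Ascending coefficients: a = [1, 1], b = [2, 3]. c[0] = 1×2 = 2; c[1] = 1×3 + 1×2 = 5; c[2] = 1×3 = 3. Result coefficients: [2, 5, 3] → 2 + 5s + 3s^2

2 + 5s + 3s^2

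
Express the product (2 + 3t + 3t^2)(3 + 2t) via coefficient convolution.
Ascending coefficients: a = [2, 3, 3], b = [3, 2]. c[0] = 2×3 = 6; c[1] = 2×2 + 3×3 = 13; c[2] = 3×2 + 3×3 = 15; c[3] = 3×2 = 6. Result coefficients: [6, 13, 15, 6] → 6 + 13t + 15t^2 + 6t^3

6 + 13t + 15t^2 + 6t^3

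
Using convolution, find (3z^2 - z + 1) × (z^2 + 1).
Ascending coefficients: a = [1, -1, 3], b = [1, 0, 1]. c[0] = 1×1 = 1; c[1] = 1×0 + -1×1 = -1; c[2] = 1×1 + -1×0 + 3×1 = 4; c[3] = -1×1 + 3×0 = -1; c[4] = 3×1 = 3. Result coefficients: [1, -1, 4, -1, 3] → 3z^4 - z^3 + 4z^2 - z + 1

3z^4 - z^3 + 4z^2 - z + 1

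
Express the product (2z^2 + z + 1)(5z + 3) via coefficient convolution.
Ascending coefficients: a = [1, 1, 2], b = [3, 5]. c[0] = 1×3 = 3; c[1] = 1×5 + 1×3 = 8; c[2] = 1×5 + 2×3 = 11; c[3] = 2×5 = 10. Result coefficients: [3, 8, 11, 10] → 10z^3 + 11z^2 + 8z + 3

10z^3 + 11z^2 + 8z + 3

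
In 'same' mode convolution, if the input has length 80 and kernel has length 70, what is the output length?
'Same' mode returns an output with the same length as the input: 80

80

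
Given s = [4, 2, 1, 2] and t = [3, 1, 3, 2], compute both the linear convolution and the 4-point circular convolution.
Linear: y_lin[0] = 4×3 = 12; y_lin[1] = 4×1 + 2×3 = 10; y_lin[2] = 4×3 + 2×1 + 1×3 = 17; y_lin[3] = 4×2 + 2×3 + 1×1 + 2×3 = 21; y_lin[4] = 2×2 + 1×3 + 2×1 = 9; y_lin[5] = 1×2 + 2×3 = 8; y_lin[6] = 2×2 = 4 → [12, 10, 17, 21, 9, 8, 4]. Circular (length 4): y[0] = 4×3 + 2×2 + 1×3 + 2×1 = 21; y[1] = 4×1 + 2×3 + 1×2 + 2×3 = 18; y[2] = 4×3 + 2×1 + 1×3 + 2×2 = 21; y[3] = 4×2 + 2×3 + 1×1 + 2×3 = 21 → [21, 18, 21, 21]

Linear: [12, 10, 17, 21, 9, 8, 4], Circular: [21, 18, 21, 21]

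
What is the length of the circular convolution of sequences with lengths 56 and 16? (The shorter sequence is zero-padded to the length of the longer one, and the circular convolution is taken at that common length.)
Circular convolution (zero-padding the shorter input) has length max(m, n) = max(56, 16) = 56

56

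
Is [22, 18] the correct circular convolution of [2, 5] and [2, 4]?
Recompute circular convolution of [2, 5] and [2, 4]: y[0] = 2×2 + 5×4 = 24; y[1] = 2×4 + 5×2 = 18 → [24, 18]. Compare to given [22, 18]: they differ at index 0: given 22, correct 24, so answer: No

No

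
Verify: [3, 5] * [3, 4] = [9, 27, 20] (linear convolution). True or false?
Recompute linear convolution of [3, 5] and [3, 4]: y[0] = 3×3 = 9; y[1] = 3×4 + 5×3 = 27; y[2] = 5×4 = 20 → [9, 27, 20]. Given [9, 27, 20] matches, so answer: Yes

Yes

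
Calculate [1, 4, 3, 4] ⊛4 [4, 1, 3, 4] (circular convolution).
Use y[k] = Σ_j f[j]·g[(k-j) mod 4]. y[0] = 1×4 + 4×4 + 3×3 + 4×1 = 33; y[1] = 1×1 + 4×4 + 3×4 + 4×3 = 41; y[2] = 1×3 + 4×1 + 3×4 + 4×4 = 35; y[3] = 1×4 + 4×3 + 3×1 + 4×4 = 35. Result: [33, 41, 35, 35]

[33, 41, 35, 35]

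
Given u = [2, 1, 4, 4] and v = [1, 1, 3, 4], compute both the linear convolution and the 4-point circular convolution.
Linear: y_lin[0] = 2×1 = 2; y_lin[1] = 2×1 + 1×1 = 3; y_lin[2] = 2×3 + 1×1 + 4×1 = 11; y_lin[3] = 2×4 + 1×3 + 4×1 + 4×1 = 19; y_lin[4] = 1×4 + 4×3 + 4×1 = 20; y_lin[5] = 4×4 + 4×3 = 28; y_lin[6] = 4×4 = 16 → [2, 3, 11, 19, 20, 28, 16]. Circular (length 4): y[0] = 2×1 + 1×4 + 4×3 + 4×1 = 22; y[1] = 2×1 + 1×1 + 4×4 + 4×3 = 31; y[2] = 2×3 + 1×1 + 4×1 + 4×4 = 27; y[3] = 2×4 + 1×3 + 4×1 + 4×1 = 19 → [22, 31, 27, 19]

Linear: [2, 3, 11, 19, 20, 28, 16], Circular: [22, 31, 27, 19]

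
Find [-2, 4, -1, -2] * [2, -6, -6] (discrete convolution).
y[0] = -2×2 = -4; y[1] = -2×-6 + 4×2 = 20; y[2] = -2×-6 + 4×-6 + -1×2 = -14; y[3] = 4×-6 + -1×-6 + -2×2 = -22; y[4] = -1×-6 + -2×-6 = 18; y[5] = -2×-6 = 12

[-4, 20, -14, -22, 18, 12]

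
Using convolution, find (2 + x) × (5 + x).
Ascending coefficients: a = [2, 1], b = [5, 1]. c[0] = 2×5 = 10; c[1] = 2×1 + 1×5 = 7; c[2] = 1×1 = 1. Result coefficients: [10, 7, 1] → 10 + 7x + x^2

10 + 7x + x^2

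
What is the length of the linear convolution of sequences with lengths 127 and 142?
Linear/full convolution length: m + n - 1 = 127 + 142 - 1 = 268

268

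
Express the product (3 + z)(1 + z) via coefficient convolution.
Ascending coefficients: a = [3, 1], b = [1, 1]. c[0] = 3×1 = 3; c[1] = 3×1 + 1×1 = 4; c[2] = 1×1 = 1. Result coefficients: [3, 4, 1] → 3 + 4z + z^2

3 + 4z + z^2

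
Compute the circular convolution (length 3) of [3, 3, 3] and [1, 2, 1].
Use y[k] = Σ_j s[j]·t[(k-j) mod 3]. y[0] = 3×1 + 3×1 + 3×2 = 12; y[1] = 3×2 + 3×1 + 3×1 = 12; y[2] = 3×1 + 3×2 + 3×1 = 12. Result: [12, 12, 12]

[12, 12, 12]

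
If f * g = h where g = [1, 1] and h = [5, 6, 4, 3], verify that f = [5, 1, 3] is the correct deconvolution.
Forward-compute [5, 1, 3] * [1, 1]: h[0] = 5×1 = 5; h[1] = 5×1 + 1×1 = 6; h[2] = 1×1 + 3×1 = 4; h[3] = 3×1 = 3 → [5, 6, 4, 3]. Matches given h = [5, 6, 4, 3], so verified.

Verified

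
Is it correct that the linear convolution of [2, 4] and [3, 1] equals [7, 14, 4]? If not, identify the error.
Recompute linear convolution of [2, 4] and [3, 1]: y[0] = 2×3 = 6; y[1] = 2×1 + 4×3 = 14; y[2] = 4×1 = 4 → [6, 14, 4]. Compare to given [7, 14, 4]: they differ at index 0: given 7, correct 6, so answer: No

No. Error at index 0: given 7, correct 6.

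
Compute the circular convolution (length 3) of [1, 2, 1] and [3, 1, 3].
Use y[k] = Σ_j a[j]·b[(k-j) mod 3]. y[0] = 1×3 + 2×3 + 1×1 = 10; y[1] = 1×1 + 2×3 + 1×3 = 10; y[2] = 1×3 + 2×1 + 1×3 = 8. Result: [10, 10, 8]

[10, 10, 8]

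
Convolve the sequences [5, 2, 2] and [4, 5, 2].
y[0] = 5×4 = 20; y[1] = 5×5 + 2×4 = 33; y[2] = 5×2 + 2×5 + 2×4 = 28; y[3] = 2×2 + 2×5 = 14; y[4] = 2×2 = 4

[20, 33, 28, 14, 4]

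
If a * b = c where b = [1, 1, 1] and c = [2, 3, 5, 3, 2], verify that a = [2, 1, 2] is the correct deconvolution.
Forward-compute [2, 1, 2] * [1, 1, 1]: c[0] = 2×1 = 2; c[1] = 2×1 + 1×1 = 3; c[2] = 2×1 + 1×1 + 2×1 = 5; c[3] = 1×1 + 2×1 = 3; c[4] = 2×1 = 2 → [2, 3, 5, 3, 2]. Matches given c = [2, 3, 5, 3, 2], so verified.

Verified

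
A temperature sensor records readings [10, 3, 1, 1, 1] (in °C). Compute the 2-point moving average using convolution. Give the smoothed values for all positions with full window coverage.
2-point moving average kernel = [1, 1]. Apply in 'valid' mode (full window coverage): avg[0] = (10 + 3) / 2 = 6.5; avg[1] = (3 + 1) / 2 = 2.0; avg[2] = (1 + 1) / 2 = 1.0; avg[3] = (1 + 1) / 2 = 1.0. Smoothed values: [6.5, 2.0, 1.0, 1.0]

[6.5, 2.0, 1.0, 1.0]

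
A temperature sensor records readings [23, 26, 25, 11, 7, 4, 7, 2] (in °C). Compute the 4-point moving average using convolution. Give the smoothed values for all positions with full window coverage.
4-point moving average kernel = [1, 1, 1, 1]. Apply in 'valid' mode (full window coverage): avg[0] = (23 + 26 + 25 + 11) / 4 = 21.25; avg[1] = (26 + 25 + 11 + 7) / 4 = 17.25; avg[2] = (25 + 11 + 7 + 4) / 4 = 11.75; avg[3] = (11 + 7 + 4 + 7) / 4 = 7.25; avg[4] = (7 + 4 + 7 + 2) / 4 = 5.0. Smoothed values: [21.25, 17.25, 11.75, 7.25, 5.0]

[21.25, 17.25, 11.75, 7.25, 5.0]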